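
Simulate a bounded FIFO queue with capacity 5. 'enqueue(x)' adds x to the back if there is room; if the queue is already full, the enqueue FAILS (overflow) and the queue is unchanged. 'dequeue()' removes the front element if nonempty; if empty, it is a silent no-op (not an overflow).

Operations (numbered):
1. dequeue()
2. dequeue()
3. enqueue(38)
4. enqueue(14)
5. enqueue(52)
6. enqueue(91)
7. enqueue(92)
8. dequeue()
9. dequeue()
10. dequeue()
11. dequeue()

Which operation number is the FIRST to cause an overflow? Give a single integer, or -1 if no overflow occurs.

Answer: -1

Derivation:
1. dequeue(): empty, no-op, size=0
2. dequeue(): empty, no-op, size=0
3. enqueue(38): size=1
4. enqueue(14): size=2
5. enqueue(52): size=3
6. enqueue(91): size=4
7. enqueue(92): size=5
8. dequeue(): size=4
9. dequeue(): size=3
10. dequeue(): size=2
11. dequeue(): size=1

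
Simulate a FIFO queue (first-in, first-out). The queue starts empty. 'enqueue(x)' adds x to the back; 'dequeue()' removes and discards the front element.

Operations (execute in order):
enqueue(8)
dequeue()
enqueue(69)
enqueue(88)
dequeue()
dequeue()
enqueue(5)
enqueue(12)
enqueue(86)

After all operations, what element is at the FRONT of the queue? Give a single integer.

enqueue(8): queue = [8]
dequeue(): queue = []
enqueue(69): queue = [69]
enqueue(88): queue = [69, 88]
dequeue(): queue = [88]
dequeue(): queue = []
enqueue(5): queue = [5]
enqueue(12): queue = [5, 12]
enqueue(86): queue = [5, 12, 86]

Answer: 5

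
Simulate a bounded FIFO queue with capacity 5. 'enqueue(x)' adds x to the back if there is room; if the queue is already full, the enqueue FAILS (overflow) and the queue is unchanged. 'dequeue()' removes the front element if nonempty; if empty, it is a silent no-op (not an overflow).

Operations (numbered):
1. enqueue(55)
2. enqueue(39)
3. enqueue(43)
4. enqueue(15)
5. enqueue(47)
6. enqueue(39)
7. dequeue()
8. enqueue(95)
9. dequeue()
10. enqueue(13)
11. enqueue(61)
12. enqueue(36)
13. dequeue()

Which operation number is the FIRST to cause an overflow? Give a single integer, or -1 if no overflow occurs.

1. enqueue(55): size=1
2. enqueue(39): size=2
3. enqueue(43): size=3
4. enqueue(15): size=4
5. enqueue(47): size=5
6. enqueue(39): size=5=cap → OVERFLOW (fail)
7. dequeue(): size=4
8. enqueue(95): size=5
9. dequeue(): size=4
10. enqueue(13): size=5
11. enqueue(61): size=5=cap → OVERFLOW (fail)
12. enqueue(36): size=5=cap → OVERFLOW (fail)
13. dequeue(): size=4

Answer: 6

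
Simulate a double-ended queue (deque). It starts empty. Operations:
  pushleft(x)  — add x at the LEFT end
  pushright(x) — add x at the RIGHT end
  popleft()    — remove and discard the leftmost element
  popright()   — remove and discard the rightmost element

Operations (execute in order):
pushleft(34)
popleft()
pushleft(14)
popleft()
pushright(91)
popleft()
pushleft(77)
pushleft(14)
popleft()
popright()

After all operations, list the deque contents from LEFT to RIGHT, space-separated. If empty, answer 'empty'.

Answer: empty

Derivation:
pushleft(34): [34]
popleft(): []
pushleft(14): [14]
popleft(): []
pushright(91): [91]
popleft(): []
pushleft(77): [77]
pushleft(14): [14, 77]
popleft(): [77]
popright(): []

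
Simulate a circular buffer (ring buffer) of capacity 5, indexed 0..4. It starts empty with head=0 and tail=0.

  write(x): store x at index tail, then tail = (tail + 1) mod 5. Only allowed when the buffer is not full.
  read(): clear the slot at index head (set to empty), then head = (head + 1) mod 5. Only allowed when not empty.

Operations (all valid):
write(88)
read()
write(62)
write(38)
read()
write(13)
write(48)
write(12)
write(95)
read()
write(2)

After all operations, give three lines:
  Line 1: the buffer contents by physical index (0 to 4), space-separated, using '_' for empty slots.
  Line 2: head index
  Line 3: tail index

write(88): buf=[88 _ _ _ _], head=0, tail=1, size=1
read(): buf=[_ _ _ _ _], head=1, tail=1, size=0
write(62): buf=[_ 62 _ _ _], head=1, tail=2, size=1
write(38): buf=[_ 62 38 _ _], head=1, tail=3, size=2
read(): buf=[_ _ 38 _ _], head=2, tail=3, size=1
write(13): buf=[_ _ 38 13 _], head=2, tail=4, size=2
write(48): buf=[_ _ 38 13 48], head=2, tail=0, size=3
write(12): buf=[12 _ 38 13 48], head=2, tail=1, size=4
write(95): buf=[12 95 38 13 48], head=2, tail=2, size=5
read(): buf=[12 95 _ 13 48], head=3, tail=2, size=4
write(2): buf=[12 95 2 13 48], head=3, tail=3, size=5

Answer: 12 95 2 13 48
3
3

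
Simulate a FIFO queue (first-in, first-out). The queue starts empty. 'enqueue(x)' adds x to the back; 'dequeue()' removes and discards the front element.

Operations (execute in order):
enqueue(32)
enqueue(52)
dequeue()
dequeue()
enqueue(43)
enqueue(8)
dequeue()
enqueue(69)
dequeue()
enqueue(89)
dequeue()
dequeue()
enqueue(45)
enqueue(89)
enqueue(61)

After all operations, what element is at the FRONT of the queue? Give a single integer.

enqueue(32): queue = [32]
enqueue(52): queue = [32, 52]
dequeue(): queue = [52]
dequeue(): queue = []
enqueue(43): queue = [43]
enqueue(8): queue = [43, 8]
dequeue(): queue = [8]
enqueue(69): queue = [8, 69]
dequeue(): queue = [69]
enqueue(89): queue = [69, 89]
dequeue(): queue = [89]
dequeue(): queue = []
enqueue(45): queue = [45]
enqueue(89): queue = [45, 89]
enqueue(61): queue = [45, 89, 61]

Answer: 45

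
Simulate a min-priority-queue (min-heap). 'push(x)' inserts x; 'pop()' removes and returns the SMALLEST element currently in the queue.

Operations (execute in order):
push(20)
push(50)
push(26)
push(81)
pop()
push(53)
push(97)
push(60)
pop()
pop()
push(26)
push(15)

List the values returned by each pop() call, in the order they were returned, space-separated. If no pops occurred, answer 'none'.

Answer: 20 26 50

Derivation:
push(20): heap contents = [20]
push(50): heap contents = [20, 50]
push(26): heap contents = [20, 26, 50]
push(81): heap contents = [20, 26, 50, 81]
pop() → 20: heap contents = [26, 50, 81]
push(53): heap contents = [26, 50, 53, 81]
push(97): heap contents = [26, 50, 53, 81, 97]
push(60): heap contents = [26, 50, 53, 60, 81, 97]
pop() → 26: heap contents = [50, 53, 60, 81, 97]
pop() → 50: heap contents = [53, 60, 81, 97]
push(26): heap contents = [26, 53, 60, 81, 97]
push(15): heap contents = [15, 26, 53, 60, 81, 97]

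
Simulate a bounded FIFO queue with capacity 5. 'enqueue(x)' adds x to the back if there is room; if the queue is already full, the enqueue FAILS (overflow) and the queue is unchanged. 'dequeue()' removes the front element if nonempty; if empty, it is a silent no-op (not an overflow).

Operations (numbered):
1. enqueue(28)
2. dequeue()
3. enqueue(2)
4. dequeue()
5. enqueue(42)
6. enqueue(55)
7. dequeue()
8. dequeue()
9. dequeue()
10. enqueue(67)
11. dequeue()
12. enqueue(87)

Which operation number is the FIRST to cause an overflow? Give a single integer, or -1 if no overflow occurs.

1. enqueue(28): size=1
2. dequeue(): size=0
3. enqueue(2): size=1
4. dequeue(): size=0
5. enqueue(42): size=1
6. enqueue(55): size=2
7. dequeue(): size=1
8. dequeue(): size=0
9. dequeue(): empty, no-op, size=0
10. enqueue(67): size=1
11. dequeue(): size=0
12. enqueue(87): size=1

Answer: -1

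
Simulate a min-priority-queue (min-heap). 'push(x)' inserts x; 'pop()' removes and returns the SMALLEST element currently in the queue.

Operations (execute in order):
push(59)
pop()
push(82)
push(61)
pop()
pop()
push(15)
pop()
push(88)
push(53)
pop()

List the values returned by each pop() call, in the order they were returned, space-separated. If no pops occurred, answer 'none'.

Answer: 59 61 82 15 53

Derivation:
push(59): heap contents = [59]
pop() → 59: heap contents = []
push(82): heap contents = [82]
push(61): heap contents = [61, 82]
pop() → 61: heap contents = [82]
pop() → 82: heap contents = []
push(15): heap contents = [15]
pop() → 15: heap contents = []
push(88): heap contents = [88]
push(53): heap contents = [53, 88]
pop() → 53: heap contents = [88]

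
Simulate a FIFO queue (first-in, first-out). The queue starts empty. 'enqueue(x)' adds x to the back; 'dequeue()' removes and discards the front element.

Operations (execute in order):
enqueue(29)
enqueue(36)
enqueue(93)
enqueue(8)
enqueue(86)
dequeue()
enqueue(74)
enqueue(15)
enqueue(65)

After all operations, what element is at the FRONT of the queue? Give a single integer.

Answer: 36

Derivation:
enqueue(29): queue = [29]
enqueue(36): queue = [29, 36]
enqueue(93): queue = [29, 36, 93]
enqueue(8): queue = [29, 36, 93, 8]
enqueue(86): queue = [29, 36, 93, 8, 86]
dequeue(): queue = [36, 93, 8, 86]
enqueue(74): queue = [36, 93, 8, 86, 74]
enqueue(15): queue = [36, 93, 8, 86, 74, 15]
enqueue(65): queue = [36, 93, 8, 86, 74, 15, 65]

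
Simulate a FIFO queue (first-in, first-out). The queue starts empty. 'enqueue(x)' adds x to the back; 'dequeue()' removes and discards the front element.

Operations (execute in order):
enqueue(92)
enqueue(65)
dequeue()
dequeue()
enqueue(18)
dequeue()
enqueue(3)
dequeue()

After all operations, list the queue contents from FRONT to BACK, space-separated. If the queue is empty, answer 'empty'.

Answer: empty

Derivation:
enqueue(92): [92]
enqueue(65): [92, 65]
dequeue(): [65]
dequeue(): []
enqueue(18): [18]
dequeue(): []
enqueue(3): [3]
dequeue(): []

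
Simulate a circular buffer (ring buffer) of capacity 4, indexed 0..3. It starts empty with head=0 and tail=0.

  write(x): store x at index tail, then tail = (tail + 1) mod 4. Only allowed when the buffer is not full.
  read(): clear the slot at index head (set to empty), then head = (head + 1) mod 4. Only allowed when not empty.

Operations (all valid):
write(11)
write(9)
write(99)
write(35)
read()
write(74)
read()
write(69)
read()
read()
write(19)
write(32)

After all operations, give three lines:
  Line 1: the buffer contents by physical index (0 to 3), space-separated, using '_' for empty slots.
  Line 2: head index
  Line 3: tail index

write(11): buf=[11 _ _ _], head=0, tail=1, size=1
write(9): buf=[11 9 _ _], head=0, tail=2, size=2
write(99): buf=[11 9 99 _], head=0, tail=3, size=3
write(35): buf=[11 9 99 35], head=0, tail=0, size=4
read(): buf=[_ 9 99 35], head=1, tail=0, size=3
write(74): buf=[74 9 99 35], head=1, tail=1, size=4
read(): buf=[74 _ 99 35], head=2, tail=1, size=3
write(69): buf=[74 69 99 35], head=2, tail=2, size=4
read(): buf=[74 69 _ 35], head=3, tail=2, size=3
read(): buf=[74 69 _ _], head=0, tail=2, size=2
write(19): buf=[74 69 19 _], head=0, tail=3, size=3
write(32): buf=[74 69 19 32], head=0, tail=0, size=4

Answer: 74 69 19 32
0
0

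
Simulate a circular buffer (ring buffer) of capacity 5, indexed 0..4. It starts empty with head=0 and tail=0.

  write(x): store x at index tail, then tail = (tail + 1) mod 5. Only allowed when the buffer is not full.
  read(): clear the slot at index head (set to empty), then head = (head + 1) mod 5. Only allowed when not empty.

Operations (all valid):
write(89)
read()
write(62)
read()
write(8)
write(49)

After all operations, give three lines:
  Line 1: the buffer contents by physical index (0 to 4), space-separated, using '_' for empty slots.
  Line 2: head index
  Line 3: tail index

write(89): buf=[89 _ _ _ _], head=0, tail=1, size=1
read(): buf=[_ _ _ _ _], head=1, tail=1, size=0
write(62): buf=[_ 62 _ _ _], head=1, tail=2, size=1
read(): buf=[_ _ _ _ _], head=2, tail=2, size=0
write(8): buf=[_ _ 8 _ _], head=2, tail=3, size=1
write(49): buf=[_ _ 8 49 _], head=2, tail=4, size=2

Answer: _ _ 8 49 _
2
4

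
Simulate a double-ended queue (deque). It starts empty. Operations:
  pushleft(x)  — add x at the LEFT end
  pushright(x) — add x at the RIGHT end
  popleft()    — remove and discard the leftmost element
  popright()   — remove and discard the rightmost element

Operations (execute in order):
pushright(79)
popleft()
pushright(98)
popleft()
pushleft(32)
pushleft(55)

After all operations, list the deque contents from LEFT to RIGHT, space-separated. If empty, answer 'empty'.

pushright(79): [79]
popleft(): []
pushright(98): [98]
popleft(): []
pushleft(32): [32]
pushleft(55): [55, 32]

Answer: 55 32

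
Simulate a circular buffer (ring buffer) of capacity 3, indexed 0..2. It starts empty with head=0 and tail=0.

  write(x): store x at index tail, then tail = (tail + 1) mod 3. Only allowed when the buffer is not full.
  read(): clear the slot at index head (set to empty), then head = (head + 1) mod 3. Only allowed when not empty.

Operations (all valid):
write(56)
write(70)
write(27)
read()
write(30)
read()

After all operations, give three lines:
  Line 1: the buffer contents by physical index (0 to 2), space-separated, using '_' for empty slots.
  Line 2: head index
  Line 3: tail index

Answer: 30 _ 27
2
1

Derivation:
write(56): buf=[56 _ _], head=0, tail=1, size=1
write(70): buf=[56 70 _], head=0, tail=2, size=2
write(27): buf=[56 70 27], head=0, tail=0, size=3
read(): buf=[_ 70 27], head=1, tail=0, size=2
write(30): buf=[30 70 27], head=1, tail=1, size=3
read(): buf=[30 _ 27], head=2, tail=1, size=2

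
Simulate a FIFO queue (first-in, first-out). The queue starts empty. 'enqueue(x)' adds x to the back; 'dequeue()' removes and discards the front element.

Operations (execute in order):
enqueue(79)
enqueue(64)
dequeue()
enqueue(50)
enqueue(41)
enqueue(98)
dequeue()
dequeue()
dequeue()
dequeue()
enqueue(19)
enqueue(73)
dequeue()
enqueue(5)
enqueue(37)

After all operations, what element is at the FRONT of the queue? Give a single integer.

Answer: 73

Derivation:
enqueue(79): queue = [79]
enqueue(64): queue = [79, 64]
dequeue(): queue = [64]
enqueue(50): queue = [64, 50]
enqueue(41): queue = [64, 50, 41]
enqueue(98): queue = [64, 50, 41, 98]
dequeue(): queue = [50, 41, 98]
dequeue(): queue = [41, 98]
dequeue(): queue = [98]
dequeue(): queue = []
enqueue(19): queue = [19]
enqueue(73): queue = [19, 73]
dequeue(): queue = [73]
enqueue(5): queue = [73, 5]
enqueue(37): queue = [73, 5, 37]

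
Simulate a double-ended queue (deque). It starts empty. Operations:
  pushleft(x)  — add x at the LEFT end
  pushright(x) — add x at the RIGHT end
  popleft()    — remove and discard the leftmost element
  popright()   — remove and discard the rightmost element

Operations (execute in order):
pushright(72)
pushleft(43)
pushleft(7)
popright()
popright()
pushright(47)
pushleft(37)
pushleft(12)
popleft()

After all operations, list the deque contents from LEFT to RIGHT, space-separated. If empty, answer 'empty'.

pushright(72): [72]
pushleft(43): [43, 72]
pushleft(7): [7, 43, 72]
popright(): [7, 43]
popright(): [7]
pushright(47): [7, 47]
pushleft(37): [37, 7, 47]
pushleft(12): [12, 37, 7, 47]
popleft(): [37, 7, 47]

Answer: 37 7 47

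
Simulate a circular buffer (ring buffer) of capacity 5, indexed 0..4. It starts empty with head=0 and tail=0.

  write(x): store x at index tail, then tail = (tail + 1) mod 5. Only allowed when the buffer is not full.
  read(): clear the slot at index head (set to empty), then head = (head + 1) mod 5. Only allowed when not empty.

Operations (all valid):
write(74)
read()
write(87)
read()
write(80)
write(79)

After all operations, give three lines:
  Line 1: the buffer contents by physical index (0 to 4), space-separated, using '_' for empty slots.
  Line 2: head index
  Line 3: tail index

Answer: _ _ 80 79 _
2
4

Derivation:
write(74): buf=[74 _ _ _ _], head=0, tail=1, size=1
read(): buf=[_ _ _ _ _], head=1, tail=1, size=0
write(87): buf=[_ 87 _ _ _], head=1, tail=2, size=1
read(): buf=[_ _ _ _ _], head=2, tail=2, size=0
write(80): buf=[_ _ 80 _ _], head=2, tail=3, size=1
write(79): buf=[_ _ 80 79 _], head=2, tail=4, size=2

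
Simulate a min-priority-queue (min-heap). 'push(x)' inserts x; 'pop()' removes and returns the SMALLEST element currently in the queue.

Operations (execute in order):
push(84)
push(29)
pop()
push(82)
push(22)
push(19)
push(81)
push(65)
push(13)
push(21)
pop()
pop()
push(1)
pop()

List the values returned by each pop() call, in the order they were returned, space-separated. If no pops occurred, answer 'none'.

push(84): heap contents = [84]
push(29): heap contents = [29, 84]
pop() → 29: heap contents = [84]
push(82): heap contents = [82, 84]
push(22): heap contents = [22, 82, 84]
push(19): heap contents = [19, 22, 82, 84]
push(81): heap contents = [19, 22, 81, 82, 84]
push(65): heap contents = [19, 22, 65, 81, 82, 84]
push(13): heap contents = [13, 19, 22, 65, 81, 82, 84]
push(21): heap contents = [13, 19, 21, 22, 65, 81, 82, 84]
pop() → 13: heap contents = [19, 21, 22, 65, 81, 82, 84]
pop() → 19: heap contents = [21, 22, 65, 81, 82, 84]
push(1): heap contents = [1, 21, 22, 65, 81, 82, 84]
pop() → 1: heap contents = [21, 22, 65, 81, 82, 84]

Answer: 29 13 19 1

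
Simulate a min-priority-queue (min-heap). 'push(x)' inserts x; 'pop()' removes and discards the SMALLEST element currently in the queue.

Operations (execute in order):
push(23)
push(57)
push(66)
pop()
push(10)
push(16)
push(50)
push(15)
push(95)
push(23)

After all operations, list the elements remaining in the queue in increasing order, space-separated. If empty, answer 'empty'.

push(23): heap contents = [23]
push(57): heap contents = [23, 57]
push(66): heap contents = [23, 57, 66]
pop() → 23: heap contents = [57, 66]
push(10): heap contents = [10, 57, 66]
push(16): heap contents = [10, 16, 57, 66]
push(50): heap contents = [10, 16, 50, 57, 66]
push(15): heap contents = [10, 15, 16, 50, 57, 66]
push(95): heap contents = [10, 15, 16, 50, 57, 66, 95]
push(23): heap contents = [10, 15, 16, 23, 50, 57, 66, 95]

Answer: 10 15 16 23 50 57 66 95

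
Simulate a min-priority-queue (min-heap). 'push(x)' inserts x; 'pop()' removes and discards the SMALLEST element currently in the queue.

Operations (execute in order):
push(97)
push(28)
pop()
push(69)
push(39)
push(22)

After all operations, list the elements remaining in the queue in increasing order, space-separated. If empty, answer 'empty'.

Answer: 22 39 69 97

Derivation:
push(97): heap contents = [97]
push(28): heap contents = [28, 97]
pop() → 28: heap contents = [97]
push(69): heap contents = [69, 97]
push(39): heap contents = [39, 69, 97]
push(22): heap contents = [22, 39, 69, 97]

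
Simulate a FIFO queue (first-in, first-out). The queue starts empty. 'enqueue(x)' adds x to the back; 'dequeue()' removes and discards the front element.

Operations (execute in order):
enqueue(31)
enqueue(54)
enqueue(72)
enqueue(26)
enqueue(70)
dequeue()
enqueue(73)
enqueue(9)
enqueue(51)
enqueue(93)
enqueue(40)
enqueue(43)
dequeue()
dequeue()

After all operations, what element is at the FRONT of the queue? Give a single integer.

enqueue(31): queue = [31]
enqueue(54): queue = [31, 54]
enqueue(72): queue = [31, 54, 72]
enqueue(26): queue = [31, 54, 72, 26]
enqueue(70): queue = [31, 54, 72, 26, 70]
dequeue(): queue = [54, 72, 26, 70]
enqueue(73): queue = [54, 72, 26, 70, 73]
enqueue(9): queue = [54, 72, 26, 70, 73, 9]
enqueue(51): queue = [54, 72, 26, 70, 73, 9, 51]
enqueue(93): queue = [54, 72, 26, 70, 73, 9, 51, 93]
enqueue(40): queue = [54, 72, 26, 70, 73, 9, 51, 93, 40]
enqueue(43): queue = [54, 72, 26, 70, 73, 9, 51, 93, 40, 43]
dequeue(): queue = [72, 26, 70, 73, 9, 51, 93, 40, 43]
dequeue(): queue = [26, 70, 73, 9, 51, 93, 40, 43]

Answer: 26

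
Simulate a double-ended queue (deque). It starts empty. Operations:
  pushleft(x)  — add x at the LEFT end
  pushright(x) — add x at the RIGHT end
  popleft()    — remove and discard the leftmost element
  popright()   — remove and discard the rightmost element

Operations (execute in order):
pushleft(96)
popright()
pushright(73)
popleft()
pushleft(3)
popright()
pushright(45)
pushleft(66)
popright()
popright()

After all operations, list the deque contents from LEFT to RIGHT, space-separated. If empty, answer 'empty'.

Answer: empty

Derivation:
pushleft(96): [96]
popright(): []
pushright(73): [73]
popleft(): []
pushleft(3): [3]
popright(): []
pushright(45): [45]
pushleft(66): [66, 45]
popright(): [66]
popright(): []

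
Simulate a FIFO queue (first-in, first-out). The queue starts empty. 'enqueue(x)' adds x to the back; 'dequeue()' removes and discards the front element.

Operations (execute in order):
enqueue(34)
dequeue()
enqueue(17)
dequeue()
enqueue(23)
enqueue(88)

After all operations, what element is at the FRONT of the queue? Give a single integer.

enqueue(34): queue = [34]
dequeue(): queue = []
enqueue(17): queue = [17]
dequeue(): queue = []
enqueue(23): queue = [23]
enqueue(88): queue = [23, 88]

Answer: 23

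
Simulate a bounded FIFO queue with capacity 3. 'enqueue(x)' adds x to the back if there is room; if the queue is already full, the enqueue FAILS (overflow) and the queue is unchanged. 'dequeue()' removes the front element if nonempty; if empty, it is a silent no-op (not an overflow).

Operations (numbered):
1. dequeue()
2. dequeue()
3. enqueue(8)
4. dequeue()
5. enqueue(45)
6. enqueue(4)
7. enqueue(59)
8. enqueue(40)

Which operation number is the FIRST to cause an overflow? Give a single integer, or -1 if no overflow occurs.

Answer: 8

Derivation:
1. dequeue(): empty, no-op, size=0
2. dequeue(): empty, no-op, size=0
3. enqueue(8): size=1
4. dequeue(): size=0
5. enqueue(45): size=1
6. enqueue(4): size=2
7. enqueue(59): size=3
8. enqueue(40): size=3=cap → OVERFLOW (fail)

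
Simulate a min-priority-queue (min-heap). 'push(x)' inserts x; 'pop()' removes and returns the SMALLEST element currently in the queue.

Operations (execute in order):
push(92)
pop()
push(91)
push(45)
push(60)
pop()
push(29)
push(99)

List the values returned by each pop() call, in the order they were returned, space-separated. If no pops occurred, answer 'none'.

push(92): heap contents = [92]
pop() → 92: heap contents = []
push(91): heap contents = [91]
push(45): heap contents = [45, 91]
push(60): heap contents = [45, 60, 91]
pop() → 45: heap contents = [60, 91]
push(29): heap contents = [29, 60, 91]
push(99): heap contents = [29, 60, 91, 99]

Answer: 92 45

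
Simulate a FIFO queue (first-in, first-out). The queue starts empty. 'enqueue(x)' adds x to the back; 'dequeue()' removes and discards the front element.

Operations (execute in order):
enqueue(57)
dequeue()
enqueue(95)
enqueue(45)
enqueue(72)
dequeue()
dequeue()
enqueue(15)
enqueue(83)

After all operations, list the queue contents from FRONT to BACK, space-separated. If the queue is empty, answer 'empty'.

enqueue(57): [57]
dequeue(): []
enqueue(95): [95]
enqueue(45): [95, 45]
enqueue(72): [95, 45, 72]
dequeue(): [45, 72]
dequeue(): [72]
enqueue(15): [72, 15]
enqueue(83): [72, 15, 83]

Answer: 72 15 83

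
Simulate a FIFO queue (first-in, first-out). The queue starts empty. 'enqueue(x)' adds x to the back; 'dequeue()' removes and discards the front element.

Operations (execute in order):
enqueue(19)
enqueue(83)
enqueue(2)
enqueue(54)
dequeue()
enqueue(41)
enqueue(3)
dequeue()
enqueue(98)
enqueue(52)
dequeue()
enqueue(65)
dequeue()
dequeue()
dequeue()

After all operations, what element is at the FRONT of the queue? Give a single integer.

Answer: 98

Derivation:
enqueue(19): queue = [19]
enqueue(83): queue = [19, 83]
enqueue(2): queue = [19, 83, 2]
enqueue(54): queue = [19, 83, 2, 54]
dequeue(): queue = [83, 2, 54]
enqueue(41): queue = [83, 2, 54, 41]
enqueue(3): queue = [83, 2, 54, 41, 3]
dequeue(): queue = [2, 54, 41, 3]
enqueue(98): queue = [2, 54, 41, 3, 98]
enqueue(52): queue = [2, 54, 41, 3, 98, 52]
dequeue(): queue = [54, 41, 3, 98, 52]
enqueue(65): queue = [54, 41, 3, 98, 52, 65]
dequeue(): queue = [41, 3, 98, 52, 65]
dequeue(): queue = [3, 98, 52, 65]
dequeue(): queue = [98, 52, 65]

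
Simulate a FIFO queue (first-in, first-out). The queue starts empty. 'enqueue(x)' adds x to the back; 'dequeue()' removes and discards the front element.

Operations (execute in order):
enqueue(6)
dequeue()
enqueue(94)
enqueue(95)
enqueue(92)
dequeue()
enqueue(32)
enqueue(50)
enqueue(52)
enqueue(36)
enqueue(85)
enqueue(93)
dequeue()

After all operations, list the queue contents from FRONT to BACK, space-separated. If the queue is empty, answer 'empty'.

enqueue(6): [6]
dequeue(): []
enqueue(94): [94]
enqueue(95): [94, 95]
enqueue(92): [94, 95, 92]
dequeue(): [95, 92]
enqueue(32): [95, 92, 32]
enqueue(50): [95, 92, 32, 50]
enqueue(52): [95, 92, 32, 50, 52]
enqueue(36): [95, 92, 32, 50, 52, 36]
enqueue(85): [95, 92, 32, 50, 52, 36, 85]
enqueue(93): [95, 92, 32, 50, 52, 36, 85, 93]
dequeue(): [92, 32, 50, 52, 36, 85, 93]

Answer: 92 32 50 52 36 85 93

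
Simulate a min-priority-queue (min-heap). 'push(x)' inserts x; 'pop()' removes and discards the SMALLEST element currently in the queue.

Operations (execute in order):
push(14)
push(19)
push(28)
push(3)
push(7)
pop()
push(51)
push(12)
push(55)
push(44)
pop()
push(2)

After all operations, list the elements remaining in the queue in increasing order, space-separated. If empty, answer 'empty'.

push(14): heap contents = [14]
push(19): heap contents = [14, 19]
push(28): heap contents = [14, 19, 28]
push(3): heap contents = [3, 14, 19, 28]
push(7): heap contents = [3, 7, 14, 19, 28]
pop() → 3: heap contents = [7, 14, 19, 28]
push(51): heap contents = [7, 14, 19, 28, 51]
push(12): heap contents = [7, 12, 14, 19, 28, 51]
push(55): heap contents = [7, 12, 14, 19, 28, 51, 55]
push(44): heap contents = [7, 12, 14, 19, 28, 44, 51, 55]
pop() → 7: heap contents = [12, 14, 19, 28, 44, 51, 55]
push(2): heap contents = [2, 12, 14, 19, 28, 44, 51, 55]

Answer: 2 12 14 19 28 44 51 55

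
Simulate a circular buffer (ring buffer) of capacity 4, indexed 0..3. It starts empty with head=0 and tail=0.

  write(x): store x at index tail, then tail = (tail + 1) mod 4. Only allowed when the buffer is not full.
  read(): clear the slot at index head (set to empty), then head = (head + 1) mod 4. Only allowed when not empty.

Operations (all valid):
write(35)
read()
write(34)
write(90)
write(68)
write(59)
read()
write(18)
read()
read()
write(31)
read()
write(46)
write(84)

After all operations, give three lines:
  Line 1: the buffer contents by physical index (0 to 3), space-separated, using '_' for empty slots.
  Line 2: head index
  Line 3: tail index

Answer: 84 18 31 46
1
1

Derivation:
write(35): buf=[35 _ _ _], head=0, tail=1, size=1
read(): buf=[_ _ _ _], head=1, tail=1, size=0
write(34): buf=[_ 34 _ _], head=1, tail=2, size=1
write(90): buf=[_ 34 90 _], head=1, tail=3, size=2
write(68): buf=[_ 34 90 68], head=1, tail=0, size=3
write(59): buf=[59 34 90 68], head=1, tail=1, size=4
read(): buf=[59 _ 90 68], head=2, tail=1, size=3
write(18): buf=[59 18 90 68], head=2, tail=2, size=4
read(): buf=[59 18 _ 68], head=3, tail=2, size=3
read(): buf=[59 18 _ _], head=0, tail=2, size=2
write(31): buf=[59 18 31 _], head=0, tail=3, size=3
read(): buf=[_ 18 31 _], head=1, tail=3, size=2
write(46): buf=[_ 18 31 46], head=1, tail=0, size=3
write(84): buf=[84 18 31 46], head=1, tail=1, size=4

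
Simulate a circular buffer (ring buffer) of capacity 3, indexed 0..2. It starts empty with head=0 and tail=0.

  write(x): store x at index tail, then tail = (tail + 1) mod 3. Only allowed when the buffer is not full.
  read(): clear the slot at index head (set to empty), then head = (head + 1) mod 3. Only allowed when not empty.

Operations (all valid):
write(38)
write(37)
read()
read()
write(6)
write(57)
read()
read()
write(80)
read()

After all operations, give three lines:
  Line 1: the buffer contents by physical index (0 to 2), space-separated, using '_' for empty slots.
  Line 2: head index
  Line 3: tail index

Answer: _ _ _
2
2

Derivation:
write(38): buf=[38 _ _], head=0, tail=1, size=1
write(37): buf=[38 37 _], head=0, tail=2, size=2
read(): buf=[_ 37 _], head=1, tail=2, size=1
read(): buf=[_ _ _], head=2, tail=2, size=0
write(6): buf=[_ _ 6], head=2, tail=0, size=1
write(57): buf=[57 _ 6], head=2, tail=1, size=2
read(): buf=[57 _ _], head=0, tail=1, size=1
read(): buf=[_ _ _], head=1, tail=1, size=0
write(80): buf=[_ 80 _], head=1, tail=2, size=1
read(): buf=[_ _ _], head=2, tail=2, size=0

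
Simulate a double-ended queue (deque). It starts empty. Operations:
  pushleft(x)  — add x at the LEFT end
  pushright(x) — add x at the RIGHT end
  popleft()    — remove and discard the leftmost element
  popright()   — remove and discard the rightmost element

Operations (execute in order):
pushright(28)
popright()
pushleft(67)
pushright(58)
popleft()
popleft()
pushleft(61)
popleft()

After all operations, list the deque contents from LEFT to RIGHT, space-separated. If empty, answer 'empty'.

pushright(28): [28]
popright(): []
pushleft(67): [67]
pushright(58): [67, 58]
popleft(): [58]
popleft(): []
pushleft(61): [61]
popleft(): []

Answer: empty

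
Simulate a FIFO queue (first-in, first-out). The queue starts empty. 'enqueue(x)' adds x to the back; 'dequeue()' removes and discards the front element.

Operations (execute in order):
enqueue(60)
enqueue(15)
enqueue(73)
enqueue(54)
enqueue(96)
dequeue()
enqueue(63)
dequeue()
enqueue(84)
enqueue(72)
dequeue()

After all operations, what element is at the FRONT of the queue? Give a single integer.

Answer: 54

Derivation:
enqueue(60): queue = [60]
enqueue(15): queue = [60, 15]
enqueue(73): queue = [60, 15, 73]
enqueue(54): queue = [60, 15, 73, 54]
enqueue(96): queue = [60, 15, 73, 54, 96]
dequeue(): queue = [15, 73, 54, 96]
enqueue(63): queue = [15, 73, 54, 96, 63]
dequeue(): queue = [73, 54, 96, 63]
enqueue(84): queue = [73, 54, 96, 63, 84]
enqueue(72): queue = [73, 54, 96, 63, 84, 72]
dequeue(): queue = [54, 96, 63, 84, 72]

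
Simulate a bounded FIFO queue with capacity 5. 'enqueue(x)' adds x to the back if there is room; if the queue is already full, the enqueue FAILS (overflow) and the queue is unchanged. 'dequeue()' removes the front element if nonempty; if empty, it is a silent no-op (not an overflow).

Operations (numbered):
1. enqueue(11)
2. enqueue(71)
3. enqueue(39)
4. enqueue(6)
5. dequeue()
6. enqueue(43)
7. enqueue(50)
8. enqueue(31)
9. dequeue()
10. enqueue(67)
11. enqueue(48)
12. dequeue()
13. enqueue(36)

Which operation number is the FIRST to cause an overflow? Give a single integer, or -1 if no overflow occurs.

Answer: 8

Derivation:
1. enqueue(11): size=1
2. enqueue(71): size=2
3. enqueue(39): size=3
4. enqueue(6): size=4
5. dequeue(): size=3
6. enqueue(43): size=4
7. enqueue(50): size=5
8. enqueue(31): size=5=cap → OVERFLOW (fail)
9. dequeue(): size=4
10. enqueue(67): size=5
11. enqueue(48): size=5=cap → OVERFLOW (fail)
12. dequeue(): size=4
13. enqueue(36): size=5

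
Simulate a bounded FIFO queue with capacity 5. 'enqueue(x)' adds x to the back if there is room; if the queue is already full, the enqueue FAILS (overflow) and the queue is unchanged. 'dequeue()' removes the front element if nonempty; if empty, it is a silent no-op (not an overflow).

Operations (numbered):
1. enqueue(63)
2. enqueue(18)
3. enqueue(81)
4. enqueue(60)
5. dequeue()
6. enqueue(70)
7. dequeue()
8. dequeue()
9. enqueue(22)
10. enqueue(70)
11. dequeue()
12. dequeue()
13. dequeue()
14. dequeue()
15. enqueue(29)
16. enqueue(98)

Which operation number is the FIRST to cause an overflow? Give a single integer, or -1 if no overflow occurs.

1. enqueue(63): size=1
2. enqueue(18): size=2
3. enqueue(81): size=3
4. enqueue(60): size=4
5. dequeue(): size=3
6. enqueue(70): size=4
7. dequeue(): size=3
8. dequeue(): size=2
9. enqueue(22): size=3
10. enqueue(70): size=4
11. dequeue(): size=3
12. dequeue(): size=2
13. dequeue(): size=1
14. dequeue(): size=0
15. enqueue(29): size=1
16. enqueue(98): size=2

Answer: -1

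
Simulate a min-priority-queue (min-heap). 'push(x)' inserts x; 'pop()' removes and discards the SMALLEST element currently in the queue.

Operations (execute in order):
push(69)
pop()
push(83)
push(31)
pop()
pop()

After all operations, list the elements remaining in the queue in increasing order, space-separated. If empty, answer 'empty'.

push(69): heap contents = [69]
pop() → 69: heap contents = []
push(83): heap contents = [83]
push(31): heap contents = [31, 83]
pop() → 31: heap contents = [83]
pop() → 83: heap contents = []

Answer: empty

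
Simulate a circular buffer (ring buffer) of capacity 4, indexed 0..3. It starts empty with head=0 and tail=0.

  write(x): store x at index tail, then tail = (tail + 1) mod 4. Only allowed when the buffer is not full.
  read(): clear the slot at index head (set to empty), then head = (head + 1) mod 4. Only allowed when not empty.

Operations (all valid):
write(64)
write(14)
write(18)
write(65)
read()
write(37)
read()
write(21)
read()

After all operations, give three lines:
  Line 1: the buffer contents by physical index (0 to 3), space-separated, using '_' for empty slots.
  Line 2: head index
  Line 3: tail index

Answer: 37 21 _ 65
3
2

Derivation:
write(64): buf=[64 _ _ _], head=0, tail=1, size=1
write(14): buf=[64 14 _ _], head=0, tail=2, size=2
write(18): buf=[64 14 18 _], head=0, tail=3, size=3
write(65): buf=[64 14 18 65], head=0, tail=0, size=4
read(): buf=[_ 14 18 65], head=1, tail=0, size=3
write(37): buf=[37 14 18 65], head=1, tail=1, size=4
read(): buf=[37 _ 18 65], head=2, tail=1, size=3
write(21): buf=[37 21 18 65], head=2, tail=2, size=4
read(): buf=[37 21 _ 65], head=3, tail=2, size=3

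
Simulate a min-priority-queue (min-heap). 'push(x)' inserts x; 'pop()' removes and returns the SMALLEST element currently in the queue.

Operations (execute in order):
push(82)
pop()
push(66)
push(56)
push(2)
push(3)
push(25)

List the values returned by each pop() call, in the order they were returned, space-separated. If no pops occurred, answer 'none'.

push(82): heap contents = [82]
pop() → 82: heap contents = []
push(66): heap contents = [66]
push(56): heap contents = [56, 66]
push(2): heap contents = [2, 56, 66]
push(3): heap contents = [2, 3, 56, 66]
push(25): heap contents = [2, 3, 25, 56, 66]

Answer: 82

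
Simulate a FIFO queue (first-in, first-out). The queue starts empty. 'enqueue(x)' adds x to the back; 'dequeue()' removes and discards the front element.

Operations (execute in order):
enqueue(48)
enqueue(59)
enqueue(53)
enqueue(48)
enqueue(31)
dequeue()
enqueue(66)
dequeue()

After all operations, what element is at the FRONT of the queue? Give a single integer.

enqueue(48): queue = [48]
enqueue(59): queue = [48, 59]
enqueue(53): queue = [48, 59, 53]
enqueue(48): queue = [48, 59, 53, 48]
enqueue(31): queue = [48, 59, 53, 48, 31]
dequeue(): queue = [59, 53, 48, 31]
enqueue(66): queue = [59, 53, 48, 31, 66]
dequeue(): queue = [53, 48, 31, 66]

Answer: 53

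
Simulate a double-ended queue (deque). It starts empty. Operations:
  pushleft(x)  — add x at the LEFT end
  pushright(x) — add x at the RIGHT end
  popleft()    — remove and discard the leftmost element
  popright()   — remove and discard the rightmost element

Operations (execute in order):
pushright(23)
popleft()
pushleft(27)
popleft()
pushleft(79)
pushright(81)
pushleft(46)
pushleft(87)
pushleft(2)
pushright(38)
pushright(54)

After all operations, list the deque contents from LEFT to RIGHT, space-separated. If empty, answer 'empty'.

pushright(23): [23]
popleft(): []
pushleft(27): [27]
popleft(): []
pushleft(79): [79]
pushright(81): [79, 81]
pushleft(46): [46, 79, 81]
pushleft(87): [87, 46, 79, 81]
pushleft(2): [2, 87, 46, 79, 81]
pushright(38): [2, 87, 46, 79, 81, 38]
pushright(54): [2, 87, 46, 79, 81, 38, 54]

Answer: 2 87 46 79 81 38 54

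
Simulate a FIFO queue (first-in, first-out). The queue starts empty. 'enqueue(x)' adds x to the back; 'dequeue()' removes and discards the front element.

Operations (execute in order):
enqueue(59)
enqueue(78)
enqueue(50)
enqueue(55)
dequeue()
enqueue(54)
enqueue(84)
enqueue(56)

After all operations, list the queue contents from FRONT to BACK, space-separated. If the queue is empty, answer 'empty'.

enqueue(59): [59]
enqueue(78): [59, 78]
enqueue(50): [59, 78, 50]
enqueue(55): [59, 78, 50, 55]
dequeue(): [78, 50, 55]
enqueue(54): [78, 50, 55, 54]
enqueue(84): [78, 50, 55, 54, 84]
enqueue(56): [78, 50, 55, 54, 84, 56]

Answer: 78 50 55 54 84 56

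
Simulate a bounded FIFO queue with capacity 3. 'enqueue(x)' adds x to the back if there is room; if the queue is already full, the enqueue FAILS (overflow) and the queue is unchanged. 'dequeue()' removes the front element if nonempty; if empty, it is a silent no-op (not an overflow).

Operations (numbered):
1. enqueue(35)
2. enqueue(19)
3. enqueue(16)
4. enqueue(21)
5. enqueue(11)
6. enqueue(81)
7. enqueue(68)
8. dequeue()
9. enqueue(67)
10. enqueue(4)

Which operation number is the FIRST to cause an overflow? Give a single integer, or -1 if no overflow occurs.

1. enqueue(35): size=1
2. enqueue(19): size=2
3. enqueue(16): size=3
4. enqueue(21): size=3=cap → OVERFLOW (fail)
5. enqueue(11): size=3=cap → OVERFLOW (fail)
6. enqueue(81): size=3=cap → OVERFLOW (fail)
7. enqueue(68): size=3=cap → OVERFLOW (fail)
8. dequeue(): size=2
9. enqueue(67): size=3
10. enqueue(4): size=3=cap → OVERFLOW (fail)

Answer: 4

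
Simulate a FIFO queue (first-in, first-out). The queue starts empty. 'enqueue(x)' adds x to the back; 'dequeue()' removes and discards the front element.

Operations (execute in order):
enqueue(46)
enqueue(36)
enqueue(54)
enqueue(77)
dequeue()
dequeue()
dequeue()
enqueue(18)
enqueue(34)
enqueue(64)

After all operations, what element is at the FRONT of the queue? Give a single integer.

enqueue(46): queue = [46]
enqueue(36): queue = [46, 36]
enqueue(54): queue = [46, 36, 54]
enqueue(77): queue = [46, 36, 54, 77]
dequeue(): queue = [36, 54, 77]
dequeue(): queue = [54, 77]
dequeue(): queue = [77]
enqueue(18): queue = [77, 18]
enqueue(34): queue = [77, 18, 34]
enqueue(64): queue = [77, 18, 34, 64]

Answer: 77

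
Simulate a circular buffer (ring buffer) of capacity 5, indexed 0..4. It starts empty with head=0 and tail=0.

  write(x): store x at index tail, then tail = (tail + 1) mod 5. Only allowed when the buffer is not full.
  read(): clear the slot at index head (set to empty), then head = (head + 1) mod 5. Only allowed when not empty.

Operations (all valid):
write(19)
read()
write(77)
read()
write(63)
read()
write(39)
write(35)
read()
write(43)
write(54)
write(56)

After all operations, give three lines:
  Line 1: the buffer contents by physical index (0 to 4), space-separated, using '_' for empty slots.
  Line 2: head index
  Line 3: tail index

write(19): buf=[19 _ _ _ _], head=0, tail=1, size=1
read(): buf=[_ _ _ _ _], head=1, tail=1, size=0
write(77): buf=[_ 77 _ _ _], head=1, tail=2, size=1
read(): buf=[_ _ _ _ _], head=2, tail=2, size=0
write(63): buf=[_ _ 63 _ _], head=2, tail=3, size=1
read(): buf=[_ _ _ _ _], head=3, tail=3, size=0
write(39): buf=[_ _ _ 39 _], head=3, tail=4, size=1
write(35): buf=[_ _ _ 39 35], head=3, tail=0, size=2
read(): buf=[_ _ _ _ 35], head=4, tail=0, size=1
write(43): buf=[43 _ _ _ 35], head=4, tail=1, size=2
write(54): buf=[43 54 _ _ 35], head=4, tail=2, size=3
write(56): buf=[43 54 56 _ 35], head=4, tail=3, size=4

Answer: 43 54 56 _ 35
4
3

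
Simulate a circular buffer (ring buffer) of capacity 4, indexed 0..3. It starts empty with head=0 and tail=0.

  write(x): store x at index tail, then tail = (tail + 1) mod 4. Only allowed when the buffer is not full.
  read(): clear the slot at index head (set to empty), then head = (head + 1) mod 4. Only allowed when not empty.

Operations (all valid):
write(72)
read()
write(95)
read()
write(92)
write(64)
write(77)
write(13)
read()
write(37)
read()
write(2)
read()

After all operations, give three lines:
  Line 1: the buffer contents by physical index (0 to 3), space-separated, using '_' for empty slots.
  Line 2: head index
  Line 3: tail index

write(72): buf=[72 _ _ _], head=0, tail=1, size=1
read(): buf=[_ _ _ _], head=1, tail=1, size=0
write(95): buf=[_ 95 _ _], head=1, tail=2, size=1
read(): buf=[_ _ _ _], head=2, tail=2, size=0
write(92): buf=[_ _ 92 _], head=2, tail=3, size=1
write(64): buf=[_ _ 92 64], head=2, tail=0, size=2
write(77): buf=[77 _ 92 64], head=2, tail=1, size=3
write(13): buf=[77 13 92 64], head=2, tail=2, size=4
read(): buf=[77 13 _ 64], head=3, tail=2, size=3
write(37): buf=[77 13 37 64], head=3, tail=3, size=4
read(): buf=[77 13 37 _], head=0, tail=3, size=3
write(2): buf=[77 13 37 2], head=0, tail=0, size=4
read(): buf=[_ 13 37 2], head=1, tail=0, size=3

Answer: _ 13 37 2
1
0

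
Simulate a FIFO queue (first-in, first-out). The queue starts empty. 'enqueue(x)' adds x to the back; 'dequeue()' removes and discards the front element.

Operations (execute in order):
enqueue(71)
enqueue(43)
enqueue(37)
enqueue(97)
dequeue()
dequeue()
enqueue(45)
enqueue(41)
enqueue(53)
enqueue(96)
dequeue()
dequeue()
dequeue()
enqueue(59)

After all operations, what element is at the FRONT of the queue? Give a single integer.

enqueue(71): queue = [71]
enqueue(43): queue = [71, 43]
enqueue(37): queue = [71, 43, 37]
enqueue(97): queue = [71, 43, 37, 97]
dequeue(): queue = [43, 37, 97]
dequeue(): queue = [37, 97]
enqueue(45): queue = [37, 97, 45]
enqueue(41): queue = [37, 97, 45, 41]
enqueue(53): queue = [37, 97, 45, 41, 53]
enqueue(96): queue = [37, 97, 45, 41, 53, 96]
dequeue(): queue = [97, 45, 41, 53, 96]
dequeue(): queue = [45, 41, 53, 96]
dequeue(): queue = [41, 53, 96]
enqueue(59): queue = [41, 53, 96, 59]

Answer: 41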